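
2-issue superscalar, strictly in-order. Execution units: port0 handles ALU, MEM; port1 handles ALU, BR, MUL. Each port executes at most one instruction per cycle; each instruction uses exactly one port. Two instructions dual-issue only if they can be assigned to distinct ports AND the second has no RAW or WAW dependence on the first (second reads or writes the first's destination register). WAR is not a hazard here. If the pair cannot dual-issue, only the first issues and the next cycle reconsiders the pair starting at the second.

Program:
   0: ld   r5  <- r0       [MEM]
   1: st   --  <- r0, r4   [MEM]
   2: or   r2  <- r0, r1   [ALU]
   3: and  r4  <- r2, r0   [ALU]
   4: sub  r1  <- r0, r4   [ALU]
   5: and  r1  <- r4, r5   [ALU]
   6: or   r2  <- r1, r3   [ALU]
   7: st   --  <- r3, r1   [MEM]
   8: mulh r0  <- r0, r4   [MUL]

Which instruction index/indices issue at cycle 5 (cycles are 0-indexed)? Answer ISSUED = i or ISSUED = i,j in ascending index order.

ISSUED = 6,7

#0 head=0: ld i0 no-port MEM/MEM
#1 head=1: st/or i1/i2 pair
#2 head=3: and i3 RAW r4
#3 head=4: sub i4 WAW r1
#4 head=5: and i5 RAW r1
#5 head=6: or/st i6/i7 pair
#6 head=8: mulh i8 tail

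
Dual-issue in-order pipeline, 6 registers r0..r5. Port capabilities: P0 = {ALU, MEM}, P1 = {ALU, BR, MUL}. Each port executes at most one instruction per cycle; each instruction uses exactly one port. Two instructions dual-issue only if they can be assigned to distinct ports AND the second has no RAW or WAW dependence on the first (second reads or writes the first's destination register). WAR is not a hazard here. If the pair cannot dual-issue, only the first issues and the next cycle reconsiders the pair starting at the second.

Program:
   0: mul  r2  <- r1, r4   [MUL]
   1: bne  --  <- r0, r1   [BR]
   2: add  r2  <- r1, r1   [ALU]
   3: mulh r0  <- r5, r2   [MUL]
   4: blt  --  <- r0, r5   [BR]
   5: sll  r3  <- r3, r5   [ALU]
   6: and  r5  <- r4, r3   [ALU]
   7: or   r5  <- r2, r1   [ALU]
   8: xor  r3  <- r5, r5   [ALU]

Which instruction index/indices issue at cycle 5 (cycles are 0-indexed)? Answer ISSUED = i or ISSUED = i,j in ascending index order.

[0] i0  mul.MUL  -- no-port MUL/BR
[1] i1/i2  bne.BR+add.ALU  -- 2-wide
[2] i3  mulh.MUL  -- no-port MUL/BR
[3] i4/i5  blt.BR+sll.ALU  -- 2-wide
[4] i6  and.ALU  -- WAW r5
[5] i7  or.ALU  -- RAW r5
[6] i8  xor.ALU  -- tail

ISSUED = 7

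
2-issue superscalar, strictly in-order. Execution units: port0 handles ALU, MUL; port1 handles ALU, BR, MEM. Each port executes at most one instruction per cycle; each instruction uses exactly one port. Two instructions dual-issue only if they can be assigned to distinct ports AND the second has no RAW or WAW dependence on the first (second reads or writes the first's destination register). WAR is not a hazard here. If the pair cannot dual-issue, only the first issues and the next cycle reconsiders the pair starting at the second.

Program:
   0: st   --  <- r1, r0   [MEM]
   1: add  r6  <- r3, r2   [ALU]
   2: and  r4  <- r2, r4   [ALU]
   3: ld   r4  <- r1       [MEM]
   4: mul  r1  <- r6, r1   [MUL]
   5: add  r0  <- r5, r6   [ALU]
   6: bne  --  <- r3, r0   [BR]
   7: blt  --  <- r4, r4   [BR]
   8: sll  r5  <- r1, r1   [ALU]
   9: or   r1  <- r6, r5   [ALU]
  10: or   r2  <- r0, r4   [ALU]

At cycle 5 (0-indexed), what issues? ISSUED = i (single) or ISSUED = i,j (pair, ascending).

ISSUED = 7,8

t=0 i0&i1:st.MEM/add.ALU ; pair
t=1 i2:and.ALU ; WAW r4
t=2 i3&i4:ld.MEM/mul.MUL ; pair
t=3 i5:add.ALU ; RAW r0
t=4 i6:bne.BR ; no-port BR/BR
t=5 i7&i8:blt.BR/sll.ALU ; pair
t=6 i9&i10:or.ALU/or.ALU ; pair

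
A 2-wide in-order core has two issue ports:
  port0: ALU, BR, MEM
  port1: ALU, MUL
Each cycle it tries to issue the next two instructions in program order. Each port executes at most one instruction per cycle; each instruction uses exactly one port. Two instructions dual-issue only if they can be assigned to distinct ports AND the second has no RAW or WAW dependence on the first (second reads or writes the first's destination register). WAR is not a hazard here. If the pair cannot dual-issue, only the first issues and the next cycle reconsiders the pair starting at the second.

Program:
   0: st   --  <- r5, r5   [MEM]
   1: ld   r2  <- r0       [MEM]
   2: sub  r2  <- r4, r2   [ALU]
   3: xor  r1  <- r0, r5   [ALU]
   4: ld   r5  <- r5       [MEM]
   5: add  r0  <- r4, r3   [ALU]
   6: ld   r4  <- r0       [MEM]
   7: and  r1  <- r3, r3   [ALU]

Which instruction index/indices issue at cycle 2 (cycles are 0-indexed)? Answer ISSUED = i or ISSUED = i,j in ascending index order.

  cy0 -> i0 (st.MEM) no-port MEM/MEM
  cy1 -> i1 (ld.MEM) RAW+WAW r2
  cy2 -> i2&i3 (sub.ALU/xor.ALU) pair
  cy3 -> i4&i5 (ld.MEM/add.ALU) pair
  cy4 -> i6&i7 (ld.MEM/and.ALU) pair

ISSUED = 2,3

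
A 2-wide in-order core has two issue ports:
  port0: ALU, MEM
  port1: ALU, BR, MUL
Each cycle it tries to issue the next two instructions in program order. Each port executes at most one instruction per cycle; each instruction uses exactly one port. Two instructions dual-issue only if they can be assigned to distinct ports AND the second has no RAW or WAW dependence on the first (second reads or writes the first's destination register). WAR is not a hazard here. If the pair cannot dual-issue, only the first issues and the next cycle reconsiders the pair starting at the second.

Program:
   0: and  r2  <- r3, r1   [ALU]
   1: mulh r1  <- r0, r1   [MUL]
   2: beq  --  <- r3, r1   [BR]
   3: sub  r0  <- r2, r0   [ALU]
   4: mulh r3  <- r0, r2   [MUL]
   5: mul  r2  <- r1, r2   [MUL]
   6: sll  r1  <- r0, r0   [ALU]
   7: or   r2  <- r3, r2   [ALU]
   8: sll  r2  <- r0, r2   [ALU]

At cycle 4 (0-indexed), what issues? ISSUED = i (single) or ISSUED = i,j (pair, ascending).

ISSUED = 7

[0] i0/i1  and.ALU;mulh.MUL  -- pair
[1] i2/i3  beq.BR;sub.ALU  -- pair
[2] i4  mulh.MUL  -- no-port MUL/MUL
[3] i5/i6  mul.MUL;sll.ALU  -- pair
[4] i7  or.ALU  -- RAW+WAW r2
[5] i8  sll.ALU  -- tail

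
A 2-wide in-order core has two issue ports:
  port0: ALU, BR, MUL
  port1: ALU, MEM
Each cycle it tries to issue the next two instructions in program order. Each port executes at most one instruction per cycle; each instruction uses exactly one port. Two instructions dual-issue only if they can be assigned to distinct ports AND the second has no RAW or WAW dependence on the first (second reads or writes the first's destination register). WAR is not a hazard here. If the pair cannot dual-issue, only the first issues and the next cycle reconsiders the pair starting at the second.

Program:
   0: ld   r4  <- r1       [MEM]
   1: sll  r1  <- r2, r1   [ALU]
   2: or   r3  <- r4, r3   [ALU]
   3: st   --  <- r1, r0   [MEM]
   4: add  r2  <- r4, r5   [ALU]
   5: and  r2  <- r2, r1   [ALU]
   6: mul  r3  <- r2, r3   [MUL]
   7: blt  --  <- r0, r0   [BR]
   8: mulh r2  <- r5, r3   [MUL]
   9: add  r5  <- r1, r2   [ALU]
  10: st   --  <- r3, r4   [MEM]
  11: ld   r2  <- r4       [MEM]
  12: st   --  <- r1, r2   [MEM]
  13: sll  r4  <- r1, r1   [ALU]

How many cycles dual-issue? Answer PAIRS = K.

PAIRS = 4

  cy0 -> i0&i1 (ld+sll) 2-wide
  cy1 -> i2&i3 (or+st) 2-wide
  cy2 -> i4 (add) RAW+WAW r2
  cy3 -> i5 (and) RAW r2
  cy4 -> i6 (mul) no-port MUL/BR
  cy5 -> i7 (blt) no-port BR/MUL
  cy6 -> i8 (mulh) RAW r2
  cy7 -> i9&i10 (add+st) 2-wide
  cy8 -> i11 (ld) no-port MEM/MEM
  cy9 -> i12&i13 (st+sll) 2-wide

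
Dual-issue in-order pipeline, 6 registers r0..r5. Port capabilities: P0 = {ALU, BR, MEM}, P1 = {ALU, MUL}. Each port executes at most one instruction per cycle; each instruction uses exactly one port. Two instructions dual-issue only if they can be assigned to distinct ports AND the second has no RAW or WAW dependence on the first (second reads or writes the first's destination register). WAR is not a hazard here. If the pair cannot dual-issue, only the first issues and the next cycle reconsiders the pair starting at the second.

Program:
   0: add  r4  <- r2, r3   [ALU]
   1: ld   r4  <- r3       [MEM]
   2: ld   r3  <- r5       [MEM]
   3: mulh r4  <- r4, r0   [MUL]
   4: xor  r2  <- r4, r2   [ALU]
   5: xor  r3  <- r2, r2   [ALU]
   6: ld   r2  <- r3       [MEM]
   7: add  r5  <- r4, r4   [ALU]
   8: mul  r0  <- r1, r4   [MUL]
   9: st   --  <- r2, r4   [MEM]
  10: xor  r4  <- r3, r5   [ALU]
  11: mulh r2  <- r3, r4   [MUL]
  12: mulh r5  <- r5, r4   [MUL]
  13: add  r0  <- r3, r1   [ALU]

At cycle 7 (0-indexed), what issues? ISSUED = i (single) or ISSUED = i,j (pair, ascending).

ISSUED = 10

0. add @i0  | WAW r4
1. ld @i1  | no-port MEM/MEM
2. ld mulh @i2+i3  | dual
3. xor @i4  | RAW r2
4. xor @i5  | RAW r3
5. ld add @i6+i7  | dual
6. mul st @i8+i9  | dual
7. xor @i10  | RAW r4
8. mulh @i11  | no-port MUL/MUL
9. mulh add @i12+i13  | dual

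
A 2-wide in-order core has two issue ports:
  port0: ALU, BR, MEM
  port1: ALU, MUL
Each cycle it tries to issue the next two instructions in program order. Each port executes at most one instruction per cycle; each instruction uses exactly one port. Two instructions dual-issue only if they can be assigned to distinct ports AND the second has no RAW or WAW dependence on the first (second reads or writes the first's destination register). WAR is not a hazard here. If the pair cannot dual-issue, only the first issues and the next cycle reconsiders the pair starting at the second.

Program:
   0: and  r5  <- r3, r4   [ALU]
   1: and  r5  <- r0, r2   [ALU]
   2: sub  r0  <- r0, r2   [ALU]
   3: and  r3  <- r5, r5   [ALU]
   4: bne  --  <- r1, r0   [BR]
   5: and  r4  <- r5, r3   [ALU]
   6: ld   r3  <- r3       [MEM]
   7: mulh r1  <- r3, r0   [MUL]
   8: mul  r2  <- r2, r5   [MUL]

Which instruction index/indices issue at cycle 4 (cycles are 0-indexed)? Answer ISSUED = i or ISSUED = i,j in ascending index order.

ISSUED = 7

  cy0 -> i0 (and) WAW r5
  cy1 -> i1+i2 (and sub) 2-wide
  cy2 -> i3+i4 (and bne) 2-wide
  cy3 -> i5+i6 (and ld) 2-wide
  cy4 -> i7 (mulh) no-port MUL/MUL
  cy5 -> i8 (mul) tail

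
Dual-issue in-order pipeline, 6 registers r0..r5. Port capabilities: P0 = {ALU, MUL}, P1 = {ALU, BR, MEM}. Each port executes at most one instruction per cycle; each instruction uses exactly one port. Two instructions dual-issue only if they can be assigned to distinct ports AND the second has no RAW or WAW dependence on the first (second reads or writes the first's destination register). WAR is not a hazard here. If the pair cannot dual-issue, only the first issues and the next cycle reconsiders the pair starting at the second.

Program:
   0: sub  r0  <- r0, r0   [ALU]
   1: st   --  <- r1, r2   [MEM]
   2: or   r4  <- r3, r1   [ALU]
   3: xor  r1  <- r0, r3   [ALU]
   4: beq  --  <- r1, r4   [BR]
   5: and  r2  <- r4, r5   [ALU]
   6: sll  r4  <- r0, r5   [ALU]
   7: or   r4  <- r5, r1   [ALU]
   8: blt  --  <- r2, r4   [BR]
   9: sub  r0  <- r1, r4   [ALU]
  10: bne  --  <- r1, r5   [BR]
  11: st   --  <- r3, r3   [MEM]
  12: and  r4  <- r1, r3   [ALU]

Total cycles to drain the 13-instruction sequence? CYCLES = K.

CYCLES = 8

t=0 i0+i1:sub.ALU st.MEM ; pair
t=1 i2+i3:or.ALU xor.ALU ; pair
t=2 i4+i5:beq.BR and.ALU ; pair
t=3 i6:sll.ALU ; WAW r4
t=4 i7:or.ALU ; RAW r4
t=5 i8+i9:blt.BR sub.ALU ; pair
t=6 i10:bne.BR ; no-port BR/MEM
t=7 i11+i12:st.MEM and.ALU ; pair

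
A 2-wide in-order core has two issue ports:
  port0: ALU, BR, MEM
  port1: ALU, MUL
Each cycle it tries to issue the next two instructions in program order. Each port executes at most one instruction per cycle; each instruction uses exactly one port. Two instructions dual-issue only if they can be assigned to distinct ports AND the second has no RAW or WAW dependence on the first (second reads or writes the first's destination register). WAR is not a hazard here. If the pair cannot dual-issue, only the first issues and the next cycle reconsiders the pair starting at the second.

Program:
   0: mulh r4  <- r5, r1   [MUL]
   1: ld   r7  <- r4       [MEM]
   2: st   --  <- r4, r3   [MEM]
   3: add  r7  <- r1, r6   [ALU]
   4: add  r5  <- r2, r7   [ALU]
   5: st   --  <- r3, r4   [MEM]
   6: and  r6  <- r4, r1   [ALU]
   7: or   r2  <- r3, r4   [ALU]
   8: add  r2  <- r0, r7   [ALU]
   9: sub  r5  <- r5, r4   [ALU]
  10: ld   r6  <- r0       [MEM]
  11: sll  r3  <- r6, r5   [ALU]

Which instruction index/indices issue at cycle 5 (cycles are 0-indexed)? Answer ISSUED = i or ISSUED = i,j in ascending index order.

0. mulh @i0  | RAW r4
1. ld @i1  | no-port MEM/MEM
2. st+add @i2&i3  | 2-wide
3. add+st @i4&i5  | 2-wide
4. and+or @i6&i7  | 2-wide
5. add+sub @i8&i9  | 2-wide
6. ld @i10  | RAW r6
7. sll @i11  | tail

ISSUED = 8,9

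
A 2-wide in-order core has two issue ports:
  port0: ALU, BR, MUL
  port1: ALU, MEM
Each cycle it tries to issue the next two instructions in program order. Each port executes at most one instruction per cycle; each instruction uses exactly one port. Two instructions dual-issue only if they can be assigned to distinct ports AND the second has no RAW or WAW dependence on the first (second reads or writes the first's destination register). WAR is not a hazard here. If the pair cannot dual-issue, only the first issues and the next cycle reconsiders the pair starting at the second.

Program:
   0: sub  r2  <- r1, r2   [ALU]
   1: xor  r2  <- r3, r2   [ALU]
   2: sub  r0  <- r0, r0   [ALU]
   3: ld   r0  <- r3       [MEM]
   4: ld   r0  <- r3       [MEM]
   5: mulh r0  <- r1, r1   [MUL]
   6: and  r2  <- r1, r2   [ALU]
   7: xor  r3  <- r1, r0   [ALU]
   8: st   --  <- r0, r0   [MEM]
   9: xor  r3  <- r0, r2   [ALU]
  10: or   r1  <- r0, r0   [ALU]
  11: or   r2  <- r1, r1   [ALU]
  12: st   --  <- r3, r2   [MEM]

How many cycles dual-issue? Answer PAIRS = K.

#0 head=0: sub.ALU i0 RAW+WAW r2
#1 head=1: xor.ALU sub.ALU i1&i2 pair
#2 head=3: ld.MEM i3 no-port MEM/MEM
#3 head=4: ld.MEM i4 WAW r0
#4 head=5: mulh.MUL and.ALU i5&i6 pair
#5 head=7: xor.ALU st.MEM i7&i8 pair
#6 head=9: xor.ALU or.ALU i9&i10 pair
#7 head=11: or.ALU i11 RAW r2
#8 head=12: st.MEM i12 tail

PAIRS = 4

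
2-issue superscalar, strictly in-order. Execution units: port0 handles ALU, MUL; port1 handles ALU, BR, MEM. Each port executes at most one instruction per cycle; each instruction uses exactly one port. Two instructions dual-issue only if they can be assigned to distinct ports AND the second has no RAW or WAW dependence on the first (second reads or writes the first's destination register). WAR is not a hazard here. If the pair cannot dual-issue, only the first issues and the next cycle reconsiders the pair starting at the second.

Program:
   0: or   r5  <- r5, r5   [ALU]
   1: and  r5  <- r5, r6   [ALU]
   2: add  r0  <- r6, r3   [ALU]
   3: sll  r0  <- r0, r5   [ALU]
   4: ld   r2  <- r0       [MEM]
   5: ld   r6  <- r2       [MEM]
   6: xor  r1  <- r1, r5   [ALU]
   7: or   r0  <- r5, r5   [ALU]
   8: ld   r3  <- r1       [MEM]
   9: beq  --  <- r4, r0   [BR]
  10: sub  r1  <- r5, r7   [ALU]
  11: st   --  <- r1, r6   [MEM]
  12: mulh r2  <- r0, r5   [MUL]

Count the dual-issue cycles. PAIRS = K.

[0] i0  or  -- RAW+WAW r5
[1] i1+i2  and/add  -- dual
[2] i3  sll  -- RAW r0
[3] i4  ld  -- no-port MEM/MEM
[4] i5+i6  ld/xor  -- dual
[5] i7+i8  or/ld  -- dual
[6] i9+i10  beq/sub  -- dual
[7] i11+i12  st/mulh  -- dual

PAIRS = 5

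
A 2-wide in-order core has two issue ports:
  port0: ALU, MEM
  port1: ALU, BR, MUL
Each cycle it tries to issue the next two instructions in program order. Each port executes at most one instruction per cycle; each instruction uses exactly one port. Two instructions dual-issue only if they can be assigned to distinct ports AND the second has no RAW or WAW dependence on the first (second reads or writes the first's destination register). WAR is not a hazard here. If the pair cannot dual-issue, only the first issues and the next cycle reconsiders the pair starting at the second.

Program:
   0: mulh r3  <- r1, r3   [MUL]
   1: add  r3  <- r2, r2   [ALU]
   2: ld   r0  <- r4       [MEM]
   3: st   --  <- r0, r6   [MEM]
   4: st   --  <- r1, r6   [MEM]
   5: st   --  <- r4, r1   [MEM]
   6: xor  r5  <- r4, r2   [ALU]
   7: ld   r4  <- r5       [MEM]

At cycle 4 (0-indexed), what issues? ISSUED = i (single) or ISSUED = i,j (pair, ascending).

#0 head=0: mulh i0 WAW r3
#1 head=1: add;ld i1&i2 dual
#2 head=3: st i3 no-port MEM/MEM
#3 head=4: st i4 no-port MEM/MEM
#4 head=5: st;xor i5&i6 dual
#5 head=7: ld i7 tail

ISSUED = 5,6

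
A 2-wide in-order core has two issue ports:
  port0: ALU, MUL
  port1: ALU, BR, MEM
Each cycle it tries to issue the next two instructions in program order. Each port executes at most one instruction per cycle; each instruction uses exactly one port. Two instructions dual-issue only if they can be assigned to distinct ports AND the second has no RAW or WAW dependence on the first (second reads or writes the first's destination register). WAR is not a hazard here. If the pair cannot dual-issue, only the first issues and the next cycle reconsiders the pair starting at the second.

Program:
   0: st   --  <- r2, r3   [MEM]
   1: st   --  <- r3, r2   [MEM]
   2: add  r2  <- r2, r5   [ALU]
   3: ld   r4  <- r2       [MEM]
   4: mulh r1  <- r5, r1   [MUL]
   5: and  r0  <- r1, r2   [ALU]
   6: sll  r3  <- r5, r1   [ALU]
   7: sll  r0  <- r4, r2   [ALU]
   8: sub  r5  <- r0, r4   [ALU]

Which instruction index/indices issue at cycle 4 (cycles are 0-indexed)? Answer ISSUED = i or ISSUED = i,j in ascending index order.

[0] i0  st  -- no-port MEM/MEM
[1] i1,i2  st/add  -- dual
[2] i3,i4  ld/mulh  -- dual
[3] i5,i6  and/sll  -- dual
[4] i7  sll  -- RAW r0
[5] i8  sub  -- tail

ISSUED = 7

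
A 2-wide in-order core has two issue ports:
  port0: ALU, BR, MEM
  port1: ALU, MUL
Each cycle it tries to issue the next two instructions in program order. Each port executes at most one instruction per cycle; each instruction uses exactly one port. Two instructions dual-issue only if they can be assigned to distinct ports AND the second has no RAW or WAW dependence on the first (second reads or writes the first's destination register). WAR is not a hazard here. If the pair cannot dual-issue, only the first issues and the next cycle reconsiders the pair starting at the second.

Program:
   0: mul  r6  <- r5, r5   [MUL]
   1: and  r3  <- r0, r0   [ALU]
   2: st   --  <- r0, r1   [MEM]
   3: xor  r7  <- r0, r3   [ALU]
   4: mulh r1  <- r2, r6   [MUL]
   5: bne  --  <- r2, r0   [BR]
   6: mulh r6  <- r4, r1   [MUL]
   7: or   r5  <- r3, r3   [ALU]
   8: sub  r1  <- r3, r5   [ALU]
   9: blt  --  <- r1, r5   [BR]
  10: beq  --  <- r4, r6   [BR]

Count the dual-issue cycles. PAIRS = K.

PAIRS = 4

  cy0 -> i0,i1 (mul and) dual
  cy1 -> i2,i3 (st xor) dual
  cy2 -> i4,i5 (mulh bne) dual
  cy3 -> i6,i7 (mulh or) dual
  cy4 -> i8 (sub) RAW r1
  cy5 -> i9 (blt) no-port BR/BR
  cy6 -> i10 (beq) tail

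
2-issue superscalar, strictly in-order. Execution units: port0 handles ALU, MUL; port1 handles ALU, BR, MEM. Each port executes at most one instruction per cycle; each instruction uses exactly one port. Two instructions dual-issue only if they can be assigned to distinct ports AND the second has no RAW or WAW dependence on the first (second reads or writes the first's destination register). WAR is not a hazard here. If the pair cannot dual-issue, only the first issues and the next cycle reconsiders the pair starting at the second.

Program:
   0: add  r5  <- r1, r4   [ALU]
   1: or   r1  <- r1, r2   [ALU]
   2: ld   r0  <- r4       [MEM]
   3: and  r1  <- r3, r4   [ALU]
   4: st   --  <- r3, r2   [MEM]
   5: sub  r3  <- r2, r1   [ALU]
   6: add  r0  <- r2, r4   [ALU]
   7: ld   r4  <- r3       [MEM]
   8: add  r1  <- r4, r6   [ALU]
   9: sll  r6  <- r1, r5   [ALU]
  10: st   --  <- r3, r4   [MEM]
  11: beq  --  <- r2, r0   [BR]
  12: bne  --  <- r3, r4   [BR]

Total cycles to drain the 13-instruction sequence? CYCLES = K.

CYCLES = 8

#0 head=0: add.ALU+or.ALU i0,i1 2-wide
#1 head=2: ld.MEM+and.ALU i2,i3 2-wide
#2 head=4: st.MEM+sub.ALU i4,i5 2-wide
#3 head=6: add.ALU+ld.MEM i6,i7 2-wide
#4 head=8: add.ALU i8 RAW r1
#5 head=9: sll.ALU+st.MEM i9,i10 2-wide
#6 head=11: beq.BR i11 no-port BR/BR
#7 head=12: bne.BR i12 tail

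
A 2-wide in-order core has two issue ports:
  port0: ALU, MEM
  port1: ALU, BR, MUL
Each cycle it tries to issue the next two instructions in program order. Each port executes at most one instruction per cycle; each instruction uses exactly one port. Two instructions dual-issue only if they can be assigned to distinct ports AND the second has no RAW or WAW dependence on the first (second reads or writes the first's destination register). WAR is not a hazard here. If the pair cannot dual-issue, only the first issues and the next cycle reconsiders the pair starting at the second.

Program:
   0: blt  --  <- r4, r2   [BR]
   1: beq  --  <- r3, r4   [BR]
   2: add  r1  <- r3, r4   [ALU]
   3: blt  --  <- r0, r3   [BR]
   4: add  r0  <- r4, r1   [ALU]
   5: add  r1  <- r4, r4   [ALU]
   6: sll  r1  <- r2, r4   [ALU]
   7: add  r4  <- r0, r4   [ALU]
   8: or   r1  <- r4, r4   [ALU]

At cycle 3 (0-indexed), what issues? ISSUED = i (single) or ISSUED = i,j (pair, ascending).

c0: i0 blt.BR  no-port BR/BR
c1: i1/i2 beq.BR/add.ALU  dual
c2: i3/i4 blt.BR/add.ALU  dual
c3: i5 add.ALU  WAW r1
c4: i6/i7 sll.ALU/add.ALU  dual
c5: i8 or.ALU  tail

ISSUED = 5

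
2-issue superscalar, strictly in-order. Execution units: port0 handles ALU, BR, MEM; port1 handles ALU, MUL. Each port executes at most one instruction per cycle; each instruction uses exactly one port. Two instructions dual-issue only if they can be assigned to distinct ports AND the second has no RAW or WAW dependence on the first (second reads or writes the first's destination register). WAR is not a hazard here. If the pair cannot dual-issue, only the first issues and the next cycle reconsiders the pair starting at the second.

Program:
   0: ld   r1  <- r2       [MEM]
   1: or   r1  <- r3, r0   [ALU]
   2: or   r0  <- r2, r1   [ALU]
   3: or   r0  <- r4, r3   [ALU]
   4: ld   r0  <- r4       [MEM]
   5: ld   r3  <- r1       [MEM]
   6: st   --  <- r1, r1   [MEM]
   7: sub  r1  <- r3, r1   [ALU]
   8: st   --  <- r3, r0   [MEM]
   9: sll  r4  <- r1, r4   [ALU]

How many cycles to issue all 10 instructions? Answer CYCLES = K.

t=0 i0:ld.MEM ; WAW r1
t=1 i1:or.ALU ; RAW r1
t=2 i2:or.ALU ; WAW r0
t=3 i3:or.ALU ; WAW r0
t=4 i4:ld.MEM ; no-port MEM/MEM
t=5 i5:ld.MEM ; no-port MEM/MEM
t=6 i6&i7:st.MEM+sub.ALU ; 2-wide
t=7 i8&i9:st.MEM+sll.ALU ; 2-wide

CYCLES = 8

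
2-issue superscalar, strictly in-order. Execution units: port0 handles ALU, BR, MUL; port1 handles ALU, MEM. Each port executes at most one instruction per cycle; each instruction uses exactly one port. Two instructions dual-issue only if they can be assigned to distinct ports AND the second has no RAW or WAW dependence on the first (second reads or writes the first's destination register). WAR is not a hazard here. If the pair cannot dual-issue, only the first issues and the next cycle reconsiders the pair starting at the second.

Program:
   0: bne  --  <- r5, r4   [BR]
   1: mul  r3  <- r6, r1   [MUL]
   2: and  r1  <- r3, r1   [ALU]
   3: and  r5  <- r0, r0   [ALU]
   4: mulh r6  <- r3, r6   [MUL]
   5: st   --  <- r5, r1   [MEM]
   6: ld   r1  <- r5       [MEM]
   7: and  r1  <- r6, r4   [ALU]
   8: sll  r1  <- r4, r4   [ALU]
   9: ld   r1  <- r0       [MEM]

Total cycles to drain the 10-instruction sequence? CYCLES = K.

CYCLES = 8

c0: i0 bne  no-port BR/MUL
c1: i1 mul  RAW r3
c2: i2/i3 and+and  pair
c3: i4/i5 mulh+st  pair
c4: i6 ld  WAW r1
c5: i7 and  WAW r1
c6: i8 sll  WAW r1
c7: i9 ld  tail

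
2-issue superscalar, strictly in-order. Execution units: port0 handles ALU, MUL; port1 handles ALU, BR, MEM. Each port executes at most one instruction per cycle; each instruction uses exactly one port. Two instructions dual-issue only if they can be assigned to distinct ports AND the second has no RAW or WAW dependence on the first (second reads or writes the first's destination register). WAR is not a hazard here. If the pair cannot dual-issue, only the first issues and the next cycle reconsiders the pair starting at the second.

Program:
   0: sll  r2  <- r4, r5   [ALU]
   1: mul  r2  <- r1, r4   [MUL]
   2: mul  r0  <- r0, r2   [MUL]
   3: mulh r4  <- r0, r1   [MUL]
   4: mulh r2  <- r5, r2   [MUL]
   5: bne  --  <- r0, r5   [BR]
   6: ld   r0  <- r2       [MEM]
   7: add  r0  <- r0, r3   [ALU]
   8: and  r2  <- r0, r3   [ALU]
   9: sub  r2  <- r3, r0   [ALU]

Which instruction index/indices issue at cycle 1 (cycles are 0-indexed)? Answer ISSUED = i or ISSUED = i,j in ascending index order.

#0 head=0: sll i0 WAW r2
#1 head=1: mul i1 no-port MUL/MUL
#2 head=2: mul i2 no-port MUL/MUL
#3 head=3: mulh i3 no-port MUL/MUL
#4 head=4: mulh+bne i4&i5 2-wide
#5 head=6: ld i6 RAW+WAW r0
#6 head=7: add i7 RAW r0
#7 head=8: and i8 WAW r2
#8 head=9: sub i9 tail

ISSUED = 1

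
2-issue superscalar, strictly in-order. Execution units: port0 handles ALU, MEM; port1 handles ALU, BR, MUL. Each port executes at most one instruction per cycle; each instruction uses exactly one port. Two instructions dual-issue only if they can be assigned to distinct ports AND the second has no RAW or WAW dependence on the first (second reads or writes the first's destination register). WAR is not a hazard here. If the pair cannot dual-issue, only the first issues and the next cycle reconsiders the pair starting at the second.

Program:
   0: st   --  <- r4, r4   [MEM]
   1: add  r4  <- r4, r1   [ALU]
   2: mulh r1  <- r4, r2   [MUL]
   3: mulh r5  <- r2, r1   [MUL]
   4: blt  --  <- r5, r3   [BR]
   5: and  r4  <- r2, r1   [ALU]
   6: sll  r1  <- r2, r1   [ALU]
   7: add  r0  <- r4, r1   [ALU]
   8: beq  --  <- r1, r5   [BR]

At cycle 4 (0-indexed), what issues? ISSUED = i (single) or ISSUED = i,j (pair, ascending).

c0: i0&i1 st.MEM+add.ALU  dual
c1: i2 mulh.MUL  no-port MUL/MUL
c2: i3 mulh.MUL  no-port MUL/BR
c3: i4&i5 blt.BR+and.ALU  dual
c4: i6 sll.ALU  RAW r1
c5: i7&i8 add.ALU+beq.BR  dual

ISSUED = 6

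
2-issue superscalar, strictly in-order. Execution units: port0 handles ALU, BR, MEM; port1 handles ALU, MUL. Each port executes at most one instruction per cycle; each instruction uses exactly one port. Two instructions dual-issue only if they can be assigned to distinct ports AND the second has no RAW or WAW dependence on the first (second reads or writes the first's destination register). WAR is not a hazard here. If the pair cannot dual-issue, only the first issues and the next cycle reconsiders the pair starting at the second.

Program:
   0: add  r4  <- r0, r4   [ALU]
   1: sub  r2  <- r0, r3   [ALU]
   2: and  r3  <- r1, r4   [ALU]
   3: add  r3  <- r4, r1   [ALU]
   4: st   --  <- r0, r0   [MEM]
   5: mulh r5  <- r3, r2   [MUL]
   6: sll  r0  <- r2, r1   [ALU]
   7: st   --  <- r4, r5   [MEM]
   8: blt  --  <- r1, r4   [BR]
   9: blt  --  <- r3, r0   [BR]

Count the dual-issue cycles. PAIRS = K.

c0: i0+i1 add.ALU+sub.ALU  2-wide
c1: i2 and.ALU  WAW r3
c2: i3+i4 add.ALU+st.MEM  2-wide
c3: i5+i6 mulh.MUL+sll.ALU  2-wide
c4: i7 st.MEM  no-port MEM/BR
c5: i8 blt.BR  no-port BR/BR
c6: i9 blt.BR  tail

PAIRS = 3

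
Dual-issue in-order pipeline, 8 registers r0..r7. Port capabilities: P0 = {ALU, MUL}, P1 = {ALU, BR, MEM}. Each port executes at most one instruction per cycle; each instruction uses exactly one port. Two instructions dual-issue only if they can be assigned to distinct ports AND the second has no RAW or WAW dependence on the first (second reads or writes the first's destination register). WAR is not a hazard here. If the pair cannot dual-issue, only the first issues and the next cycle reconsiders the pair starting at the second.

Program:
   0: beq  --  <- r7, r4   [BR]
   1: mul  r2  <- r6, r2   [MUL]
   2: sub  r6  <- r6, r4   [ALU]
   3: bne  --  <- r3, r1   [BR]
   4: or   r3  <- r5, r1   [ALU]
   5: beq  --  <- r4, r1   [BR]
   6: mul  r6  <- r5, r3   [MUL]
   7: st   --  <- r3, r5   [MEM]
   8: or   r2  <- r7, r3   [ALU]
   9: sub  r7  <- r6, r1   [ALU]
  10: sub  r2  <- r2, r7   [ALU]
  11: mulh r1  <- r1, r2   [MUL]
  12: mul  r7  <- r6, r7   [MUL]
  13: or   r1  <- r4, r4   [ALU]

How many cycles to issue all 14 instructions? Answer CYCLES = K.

CYCLES = 8

c0: i0+i1 beq.BR/mul.MUL  2-wide
c1: i2+i3 sub.ALU/bne.BR  2-wide
c2: i4+i5 or.ALU/beq.BR  2-wide
c3: i6+i7 mul.MUL/st.MEM  2-wide
c4: i8+i9 or.ALU/sub.ALU  2-wide
c5: i10 sub.ALU  RAW r2
c6: i11 mulh.MUL  no-port MUL/MUL
c7: i12+i13 mul.MUL/or.ALU  2-wide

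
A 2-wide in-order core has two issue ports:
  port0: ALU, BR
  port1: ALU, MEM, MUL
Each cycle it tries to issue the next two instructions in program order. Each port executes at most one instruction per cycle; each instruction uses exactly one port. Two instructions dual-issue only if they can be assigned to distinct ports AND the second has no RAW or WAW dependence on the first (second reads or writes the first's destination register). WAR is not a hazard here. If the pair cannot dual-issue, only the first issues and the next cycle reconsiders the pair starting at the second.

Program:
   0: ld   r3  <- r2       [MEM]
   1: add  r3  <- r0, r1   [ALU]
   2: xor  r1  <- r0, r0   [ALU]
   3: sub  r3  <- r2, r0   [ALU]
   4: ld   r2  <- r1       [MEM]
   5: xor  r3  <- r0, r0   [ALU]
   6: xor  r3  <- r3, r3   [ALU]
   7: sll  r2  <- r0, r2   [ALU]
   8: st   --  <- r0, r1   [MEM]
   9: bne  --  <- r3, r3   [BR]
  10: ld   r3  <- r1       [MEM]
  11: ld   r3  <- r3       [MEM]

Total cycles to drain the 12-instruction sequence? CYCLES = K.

CYCLES = 8

0. ld.MEM @i0  | WAW r3
1. add.ALU;xor.ALU @i1+i2  | 2-wide
2. sub.ALU;ld.MEM @i3+i4  | 2-wide
3. xor.ALU @i5  | RAW+WAW r3
4. xor.ALU;sll.ALU @i6+i7  | 2-wide
5. st.MEM;bne.BR @i8+i9  | 2-wide
6. ld.MEM @i10  | no-port MEM/MEM
7. ld.MEM @i11  | tail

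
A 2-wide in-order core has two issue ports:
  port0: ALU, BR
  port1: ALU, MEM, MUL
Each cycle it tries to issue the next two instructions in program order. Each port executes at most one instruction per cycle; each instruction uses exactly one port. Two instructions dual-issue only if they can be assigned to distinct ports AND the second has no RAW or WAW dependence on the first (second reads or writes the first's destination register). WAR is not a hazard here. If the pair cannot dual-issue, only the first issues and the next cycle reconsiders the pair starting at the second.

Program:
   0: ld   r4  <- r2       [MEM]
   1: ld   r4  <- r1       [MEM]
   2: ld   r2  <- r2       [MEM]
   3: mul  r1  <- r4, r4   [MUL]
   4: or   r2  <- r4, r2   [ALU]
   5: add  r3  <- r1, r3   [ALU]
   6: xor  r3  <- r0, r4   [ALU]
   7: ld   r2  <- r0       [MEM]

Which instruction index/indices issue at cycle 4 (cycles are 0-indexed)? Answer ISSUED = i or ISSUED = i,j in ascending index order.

ISSUED = 5

  cy0 -> i0 (ld) no-port MEM/MEM
  cy1 -> i1 (ld) no-port MEM/MEM
  cy2 -> i2 (ld) no-port MEM/MUL
  cy3 -> i3/i4 (mul/or) dual
  cy4 -> i5 (add) WAW r3
  cy5 -> i6/i7 (xor/ld) dual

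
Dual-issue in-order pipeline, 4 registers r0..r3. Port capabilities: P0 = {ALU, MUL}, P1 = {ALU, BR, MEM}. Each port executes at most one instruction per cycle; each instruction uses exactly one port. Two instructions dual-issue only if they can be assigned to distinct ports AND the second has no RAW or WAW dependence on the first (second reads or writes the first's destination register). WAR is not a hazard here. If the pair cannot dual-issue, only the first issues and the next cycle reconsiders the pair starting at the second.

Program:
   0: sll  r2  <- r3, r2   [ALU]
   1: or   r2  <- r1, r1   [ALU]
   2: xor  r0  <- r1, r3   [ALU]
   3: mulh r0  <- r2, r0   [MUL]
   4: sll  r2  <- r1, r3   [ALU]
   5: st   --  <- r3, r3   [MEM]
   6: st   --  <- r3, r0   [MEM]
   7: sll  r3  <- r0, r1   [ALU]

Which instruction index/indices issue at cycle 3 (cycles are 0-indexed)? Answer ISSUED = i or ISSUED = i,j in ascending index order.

ISSUED = 5

#0 head=0: sll.ALU i0 WAW r2
#1 head=1: or.ALU+xor.ALU i1+i2 pair
#2 head=3: mulh.MUL+sll.ALU i3+i4 pair
#3 head=5: st.MEM i5 no-port MEM/MEM
#4 head=6: st.MEM+sll.ALU i6+i7 pair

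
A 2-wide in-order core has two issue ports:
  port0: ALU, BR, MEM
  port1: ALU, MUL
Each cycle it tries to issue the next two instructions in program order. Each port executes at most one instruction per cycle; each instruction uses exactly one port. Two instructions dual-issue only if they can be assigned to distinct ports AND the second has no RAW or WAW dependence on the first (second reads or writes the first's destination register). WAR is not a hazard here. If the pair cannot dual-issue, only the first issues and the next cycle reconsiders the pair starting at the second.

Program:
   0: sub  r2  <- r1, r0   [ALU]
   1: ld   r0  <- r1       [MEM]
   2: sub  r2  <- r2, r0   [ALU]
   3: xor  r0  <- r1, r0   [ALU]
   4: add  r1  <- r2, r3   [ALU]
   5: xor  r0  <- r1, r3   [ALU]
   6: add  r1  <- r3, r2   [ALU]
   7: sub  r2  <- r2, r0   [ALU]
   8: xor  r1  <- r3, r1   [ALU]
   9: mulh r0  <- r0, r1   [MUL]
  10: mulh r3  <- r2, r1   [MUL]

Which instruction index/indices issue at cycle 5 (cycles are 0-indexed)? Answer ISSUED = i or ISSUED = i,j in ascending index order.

  cy0 -> i0+i1 (sub.ALU ld.MEM) dual
  cy1 -> i2+i3 (sub.ALU xor.ALU) dual
  cy2 -> i4 (add.ALU) RAW r1
  cy3 -> i5+i6 (xor.ALU add.ALU) dual
  cy4 -> i7+i8 (sub.ALU xor.ALU) dual
  cy5 -> i9 (mulh.MUL) no-port MUL/MUL
  cy6 -> i10 (mulh.MUL) tail

ISSUED = 9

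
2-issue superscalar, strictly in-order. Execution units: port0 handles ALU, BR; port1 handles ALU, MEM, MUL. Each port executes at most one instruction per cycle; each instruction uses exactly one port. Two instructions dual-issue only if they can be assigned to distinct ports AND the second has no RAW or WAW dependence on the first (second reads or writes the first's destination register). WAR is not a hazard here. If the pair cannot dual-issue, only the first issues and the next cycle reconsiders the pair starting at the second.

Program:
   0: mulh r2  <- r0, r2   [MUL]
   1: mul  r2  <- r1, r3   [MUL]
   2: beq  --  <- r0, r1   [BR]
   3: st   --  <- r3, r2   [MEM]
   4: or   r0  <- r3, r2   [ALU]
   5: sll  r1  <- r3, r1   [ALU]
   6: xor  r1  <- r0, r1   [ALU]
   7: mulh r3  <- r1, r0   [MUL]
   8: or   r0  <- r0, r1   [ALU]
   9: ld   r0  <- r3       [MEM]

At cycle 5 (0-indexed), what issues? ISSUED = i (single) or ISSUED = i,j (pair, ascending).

  cy0 -> i0 (mulh) no-port MUL/MUL
  cy1 -> i1/i2 (mul/beq) dual
  cy2 -> i3/i4 (st/or) dual
  cy3 -> i5 (sll) RAW+WAW r1
  cy4 -> i6 (xor) RAW r1
  cy5 -> i7/i8 (mulh/or) dual
  cy6 -> i9 (ld) tail

ISSUED = 7,8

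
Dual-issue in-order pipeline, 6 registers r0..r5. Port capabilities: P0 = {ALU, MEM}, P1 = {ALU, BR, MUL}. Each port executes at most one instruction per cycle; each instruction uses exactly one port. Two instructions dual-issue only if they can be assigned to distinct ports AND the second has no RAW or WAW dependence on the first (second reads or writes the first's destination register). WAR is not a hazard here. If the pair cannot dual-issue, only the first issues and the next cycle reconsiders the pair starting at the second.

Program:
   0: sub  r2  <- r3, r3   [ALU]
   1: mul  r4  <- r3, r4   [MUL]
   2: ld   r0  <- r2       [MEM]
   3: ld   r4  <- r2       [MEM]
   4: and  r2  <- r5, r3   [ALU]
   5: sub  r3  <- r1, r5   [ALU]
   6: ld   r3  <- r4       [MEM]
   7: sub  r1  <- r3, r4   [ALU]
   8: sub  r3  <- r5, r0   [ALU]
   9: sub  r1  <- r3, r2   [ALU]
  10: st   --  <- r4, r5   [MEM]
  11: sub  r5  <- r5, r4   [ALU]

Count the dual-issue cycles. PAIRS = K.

PAIRS = 4

#0 head=0: sub/mul i0+i1 pair
#1 head=2: ld i2 no-port MEM/MEM
#2 head=3: ld/and i3+i4 pair
#3 head=5: sub i5 WAW r3
#4 head=6: ld i6 RAW r3
#5 head=7: sub/sub i7+i8 pair
#6 head=9: sub/st i9+i10 pair
#7 head=11: sub i11 tail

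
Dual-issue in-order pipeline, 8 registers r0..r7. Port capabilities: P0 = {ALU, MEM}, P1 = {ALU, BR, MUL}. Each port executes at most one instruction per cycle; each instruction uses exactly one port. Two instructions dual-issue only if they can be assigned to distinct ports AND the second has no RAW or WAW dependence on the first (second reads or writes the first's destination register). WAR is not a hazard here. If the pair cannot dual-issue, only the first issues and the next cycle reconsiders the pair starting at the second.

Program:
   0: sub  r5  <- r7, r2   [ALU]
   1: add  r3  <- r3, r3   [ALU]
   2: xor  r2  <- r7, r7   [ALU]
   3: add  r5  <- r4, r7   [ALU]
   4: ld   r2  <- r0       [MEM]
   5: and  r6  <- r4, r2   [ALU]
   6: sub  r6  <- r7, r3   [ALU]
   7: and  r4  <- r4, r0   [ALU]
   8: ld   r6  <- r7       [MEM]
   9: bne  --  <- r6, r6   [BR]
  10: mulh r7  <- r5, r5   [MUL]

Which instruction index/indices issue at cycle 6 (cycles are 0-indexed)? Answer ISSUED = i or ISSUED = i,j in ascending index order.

ISSUED = 9

[0] i0&i1  sub/add  -- pair
[1] i2&i3  xor/add  -- pair
[2] i4  ld  -- RAW r2
[3] i5  and  -- WAW r6
[4] i6&i7  sub/and  -- pair
[5] i8  ld  -- RAW r6
[6] i9  bne  -- no-port BR/MUL
[7] i10  mulh  -- tail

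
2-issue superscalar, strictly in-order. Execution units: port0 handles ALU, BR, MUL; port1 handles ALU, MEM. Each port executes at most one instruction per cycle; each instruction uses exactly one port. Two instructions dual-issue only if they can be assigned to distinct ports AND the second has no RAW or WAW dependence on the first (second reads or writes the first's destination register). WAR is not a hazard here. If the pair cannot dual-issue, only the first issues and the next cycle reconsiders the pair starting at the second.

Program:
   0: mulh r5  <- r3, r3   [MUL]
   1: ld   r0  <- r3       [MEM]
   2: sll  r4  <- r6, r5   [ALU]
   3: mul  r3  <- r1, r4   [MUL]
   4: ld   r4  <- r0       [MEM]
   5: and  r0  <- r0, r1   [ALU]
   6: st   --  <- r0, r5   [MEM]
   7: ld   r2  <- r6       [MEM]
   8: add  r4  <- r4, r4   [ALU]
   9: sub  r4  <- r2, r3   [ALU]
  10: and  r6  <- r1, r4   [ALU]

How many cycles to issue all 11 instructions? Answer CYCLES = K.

CYCLES = 8

0. mulh.MUL ld.MEM @i0/i1  | 2-wide
1. sll.ALU @i2  | RAW r4
2. mul.MUL ld.MEM @i3/i4  | 2-wide
3. and.ALU @i5  | RAW r0
4. st.MEM @i6  | no-port MEM/MEM
5. ld.MEM add.ALU @i7/i8  | 2-wide
6. sub.ALU @i9  | RAW r4
7. and.ALU @i10  | tail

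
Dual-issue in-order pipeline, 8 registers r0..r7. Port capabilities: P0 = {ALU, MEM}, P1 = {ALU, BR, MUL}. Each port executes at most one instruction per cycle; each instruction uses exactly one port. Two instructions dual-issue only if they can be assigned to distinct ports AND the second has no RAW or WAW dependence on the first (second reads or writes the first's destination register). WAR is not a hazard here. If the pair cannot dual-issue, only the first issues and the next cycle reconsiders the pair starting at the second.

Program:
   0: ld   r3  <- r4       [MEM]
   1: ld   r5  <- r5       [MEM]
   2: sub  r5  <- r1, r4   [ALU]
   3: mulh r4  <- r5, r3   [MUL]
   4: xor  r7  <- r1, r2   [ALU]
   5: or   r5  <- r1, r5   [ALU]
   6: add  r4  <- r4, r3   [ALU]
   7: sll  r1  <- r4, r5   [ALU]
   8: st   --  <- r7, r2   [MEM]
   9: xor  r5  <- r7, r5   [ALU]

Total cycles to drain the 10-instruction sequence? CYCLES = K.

CYCLES = 7

[0] i0  ld  -- no-port MEM/MEM
[1] i1  ld  -- WAW r5
[2] i2  sub  -- RAW r5
[3] i3&i4  mulh xor  -- pair
[4] i5&i6  or add  -- pair
[5] i7&i8  sll st  -- pair
[6] i9  xor  -- tail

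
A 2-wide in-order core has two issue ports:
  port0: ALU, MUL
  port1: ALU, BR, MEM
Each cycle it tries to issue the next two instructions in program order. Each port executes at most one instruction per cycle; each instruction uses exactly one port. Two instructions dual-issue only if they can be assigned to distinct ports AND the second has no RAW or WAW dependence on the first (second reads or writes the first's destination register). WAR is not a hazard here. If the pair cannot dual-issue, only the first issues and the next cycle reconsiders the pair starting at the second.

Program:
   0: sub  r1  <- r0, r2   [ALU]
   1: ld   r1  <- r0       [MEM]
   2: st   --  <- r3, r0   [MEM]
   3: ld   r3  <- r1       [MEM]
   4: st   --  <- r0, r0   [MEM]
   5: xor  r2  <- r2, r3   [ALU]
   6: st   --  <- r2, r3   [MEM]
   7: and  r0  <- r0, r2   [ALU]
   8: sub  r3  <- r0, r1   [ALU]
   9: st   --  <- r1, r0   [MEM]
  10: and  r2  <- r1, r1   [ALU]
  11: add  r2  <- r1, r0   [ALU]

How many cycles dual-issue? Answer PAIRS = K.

PAIRS = 3

#0 head=0: sub i0 WAW r1
#1 head=1: ld i1 no-port MEM/MEM
#2 head=2: st i2 no-port MEM/MEM
#3 head=3: ld i3 no-port MEM/MEM
#4 head=4: st xor i4,i5 pair
#5 head=6: st and i6,i7 pair
#6 head=8: sub st i8,i9 pair
#7 head=10: and i10 WAW r2
#8 head=11: add i11 tail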